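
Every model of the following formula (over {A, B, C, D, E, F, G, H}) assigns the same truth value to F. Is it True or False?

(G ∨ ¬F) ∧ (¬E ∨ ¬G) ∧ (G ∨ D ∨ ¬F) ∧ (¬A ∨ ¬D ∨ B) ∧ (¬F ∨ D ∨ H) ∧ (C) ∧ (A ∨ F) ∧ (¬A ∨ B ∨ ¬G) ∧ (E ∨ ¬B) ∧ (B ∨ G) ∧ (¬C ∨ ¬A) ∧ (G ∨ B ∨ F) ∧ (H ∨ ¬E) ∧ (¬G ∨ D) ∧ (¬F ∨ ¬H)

Suppose F = False.
Unit clause (C) forces C = True.
Unit clause (A) forces A = True.
But (¬A) is also a unit clause — contradiction.
So every satisfying assignment has F = True.

True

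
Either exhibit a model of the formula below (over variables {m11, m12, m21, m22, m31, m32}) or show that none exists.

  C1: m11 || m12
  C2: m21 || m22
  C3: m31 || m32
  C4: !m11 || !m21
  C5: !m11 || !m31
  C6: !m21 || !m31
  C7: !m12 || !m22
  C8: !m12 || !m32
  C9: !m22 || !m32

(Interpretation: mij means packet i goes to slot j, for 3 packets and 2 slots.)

UNSATISFIABLE

Suppose m11 = true.
(!m21) alone gives m21 = false.
(m22) alone gives m22 = true.
(!m31) alone gives m31 = false.
(m32) alone gives m32 = true.
But (!m32) is also a unit clause — contradiction.
Backtrack on m11: now try m11 = false.
(m12) alone gives m12 = true.
(!m22) alone gives m22 = false.
(m21) alone gives m21 = true.
(!m31) alone gives m31 = false.
(m32) alone gives m32 = true.
But (!m32) is also a unit clause — contradiction.
Neither m11 = true nor m11 = false works.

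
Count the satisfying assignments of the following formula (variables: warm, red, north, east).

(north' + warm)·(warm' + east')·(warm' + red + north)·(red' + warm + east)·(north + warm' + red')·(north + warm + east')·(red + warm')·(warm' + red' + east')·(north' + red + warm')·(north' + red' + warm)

There are 2^4 = 16 truth assignments over (warm, red, north, east).
Check each against the 10 clauses (columns in the order warm, red, north, east):
  F F F F  ✓ satisfies all
  F F F T  ✗ fails (north + warm + east')
  F F T F  ✗ fails (north' + warm)
  F F T T  ✗ fails (north' + warm)
  F T F F  ✗ fails (red' + warm + east)
  F T F T  ✗ fails (north + warm + east')
  F T T F  ✗ fails (north' + warm)
  F T T T  ✗ fails (north' + warm)
  T F F F  ✗ fails (warm' + red + north)
  T F F T  ✗ fails (warm' + east')
  T F T F  ✗ fails (red + warm')
  T F T T  ✗ fails (warm' + east')
  T T F F  ✗ fails (north + warm' + red')
  T T F T  ✗ fails (warm' + east')
  T T T F  ✓ satisfies all
  T T T T  ✗ fails (warm' + east')
2 of the 16 rows are models.

2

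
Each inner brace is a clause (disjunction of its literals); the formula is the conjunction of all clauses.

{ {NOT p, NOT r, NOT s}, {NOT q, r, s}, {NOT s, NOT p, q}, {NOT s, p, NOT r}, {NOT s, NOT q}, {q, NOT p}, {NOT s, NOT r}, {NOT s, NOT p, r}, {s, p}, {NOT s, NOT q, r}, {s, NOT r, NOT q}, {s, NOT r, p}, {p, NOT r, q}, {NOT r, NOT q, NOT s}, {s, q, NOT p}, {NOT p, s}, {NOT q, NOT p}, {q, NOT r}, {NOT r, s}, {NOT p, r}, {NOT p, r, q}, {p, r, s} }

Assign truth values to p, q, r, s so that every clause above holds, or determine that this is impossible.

p: false, q: false, r: false, s: true

Branch on s: set s = true.
Unit clause (NOT q) forces q = false.
Unit clause (NOT p) forces p = false.
Unit clause (NOT r) forces r = false.
This assignment satisfies each clause.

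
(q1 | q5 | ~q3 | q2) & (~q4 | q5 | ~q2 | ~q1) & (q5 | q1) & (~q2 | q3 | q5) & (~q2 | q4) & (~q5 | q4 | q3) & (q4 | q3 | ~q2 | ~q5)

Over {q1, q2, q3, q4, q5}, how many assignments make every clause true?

There are 2^5 = 32 truth assignments over (q1, q2, q3, q4, q5).
Split on q2. With q2 = 1, the clauses containing q2 are satisfied and ~q2 drops from the rest; 4 of the 2^4 = 16 assignments to the other variables satisfy what remains.
With q2 = 0, by the same count on the reduced clause set, 10 assignments work.
(One model: q1=F, q2=F, q3=F, q4=T, q5=T.)
Total: 4 + 10 = 14.

14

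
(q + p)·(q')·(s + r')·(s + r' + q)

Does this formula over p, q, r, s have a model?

Satisfiable

(q') alone gives q = 0.
(p) alone gives p = 1.
Suppose s = 1.
All clauses hold; r can take either value.
A satisfying assignment: p: 1,  q: 0,  r: 0,  s: 1.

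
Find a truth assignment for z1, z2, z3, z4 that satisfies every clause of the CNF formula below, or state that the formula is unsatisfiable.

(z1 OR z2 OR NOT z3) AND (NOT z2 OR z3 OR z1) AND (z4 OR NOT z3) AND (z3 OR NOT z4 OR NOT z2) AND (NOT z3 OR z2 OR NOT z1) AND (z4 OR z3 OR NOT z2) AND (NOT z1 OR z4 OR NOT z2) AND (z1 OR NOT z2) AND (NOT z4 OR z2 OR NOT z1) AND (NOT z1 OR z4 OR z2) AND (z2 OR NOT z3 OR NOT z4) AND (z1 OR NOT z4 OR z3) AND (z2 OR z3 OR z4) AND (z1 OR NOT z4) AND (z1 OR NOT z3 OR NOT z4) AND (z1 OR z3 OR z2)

Try z4 = true.
From the singleton clause (z1), z1 = true.
From the singleton clause (z2), z2 = true.
From the singleton clause (z3), z3 = true.
Every clause now holds.

z1=true,  z2=true,  z3=true,  z4=true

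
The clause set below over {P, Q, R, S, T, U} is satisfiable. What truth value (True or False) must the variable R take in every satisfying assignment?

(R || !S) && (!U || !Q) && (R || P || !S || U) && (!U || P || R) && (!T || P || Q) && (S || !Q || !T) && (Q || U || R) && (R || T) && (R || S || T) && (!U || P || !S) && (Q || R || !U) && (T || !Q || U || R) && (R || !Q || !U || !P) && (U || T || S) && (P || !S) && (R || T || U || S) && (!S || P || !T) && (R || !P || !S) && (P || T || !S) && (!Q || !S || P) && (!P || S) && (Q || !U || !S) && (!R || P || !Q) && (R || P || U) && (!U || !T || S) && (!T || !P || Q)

True

Suppose R = false.
The clause (!S) is unit, so S = false.
The clause (T) is unit, so T = true.
The clause (!Q) is unit, so Q = false.
The clause (P) is unit, so P = true.
Now (!P) is unsatisfied and unit — conflict.
So every satisfying assignment has R = True.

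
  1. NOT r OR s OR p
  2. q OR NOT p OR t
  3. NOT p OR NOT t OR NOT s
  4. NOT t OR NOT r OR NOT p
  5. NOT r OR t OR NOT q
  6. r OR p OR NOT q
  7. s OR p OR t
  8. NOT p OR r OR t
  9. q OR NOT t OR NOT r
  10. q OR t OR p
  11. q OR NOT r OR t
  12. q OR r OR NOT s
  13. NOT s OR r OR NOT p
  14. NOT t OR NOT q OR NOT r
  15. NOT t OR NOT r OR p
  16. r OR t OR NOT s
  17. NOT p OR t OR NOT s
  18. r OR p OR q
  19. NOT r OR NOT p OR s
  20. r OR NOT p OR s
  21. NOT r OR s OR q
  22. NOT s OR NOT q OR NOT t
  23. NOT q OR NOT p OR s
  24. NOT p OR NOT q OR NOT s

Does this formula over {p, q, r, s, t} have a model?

Suppose r = false.
Suppose p = true.
The clause (t) is unit, so t = true.
The clause (NOT s) is unit, so s = false.
That conflicts with the unit clause (s).
That branch fails; take p = false instead.
The clause (NOT q) is unit, so q = false.
That conflicts with the unit clause (q).
Both values of p lead to a conflict.
That branch fails; take r = true instead.
Suppose s = true.
Suppose p = false.
The clause (NOT t) is unit, so t = false.
The clause (NOT q) is unit, so q = false.
That conflicts with the unit clause (q).
That branch fails; take p = true instead.
The clause (NOT t) is unit, so t = false.
That conflicts with the unit clause (t).
Both values of p lead to a conflict.
That branch fails; take s = false instead.
The clause (p) is unit, so p = true.
That conflicts with the unit clause (NOT p).
Both values of s lead to a conflict.
Both values of r lead to a conflict.
No assignment satisfies every clause.

No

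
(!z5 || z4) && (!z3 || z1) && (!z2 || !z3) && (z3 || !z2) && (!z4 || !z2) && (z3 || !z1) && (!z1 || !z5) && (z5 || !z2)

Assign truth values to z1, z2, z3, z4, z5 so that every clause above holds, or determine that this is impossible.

Suppose z5 = false.
From the singleton clause (!z2), z2 = false.
Suppose z3 = true.
From the singleton clause (z1), z1 = true.
No clause remains; z4 is free.

z1 ↦ true; z2 ↦ false; z3 ↦ true; z4 ↦ true; z5 ↦ false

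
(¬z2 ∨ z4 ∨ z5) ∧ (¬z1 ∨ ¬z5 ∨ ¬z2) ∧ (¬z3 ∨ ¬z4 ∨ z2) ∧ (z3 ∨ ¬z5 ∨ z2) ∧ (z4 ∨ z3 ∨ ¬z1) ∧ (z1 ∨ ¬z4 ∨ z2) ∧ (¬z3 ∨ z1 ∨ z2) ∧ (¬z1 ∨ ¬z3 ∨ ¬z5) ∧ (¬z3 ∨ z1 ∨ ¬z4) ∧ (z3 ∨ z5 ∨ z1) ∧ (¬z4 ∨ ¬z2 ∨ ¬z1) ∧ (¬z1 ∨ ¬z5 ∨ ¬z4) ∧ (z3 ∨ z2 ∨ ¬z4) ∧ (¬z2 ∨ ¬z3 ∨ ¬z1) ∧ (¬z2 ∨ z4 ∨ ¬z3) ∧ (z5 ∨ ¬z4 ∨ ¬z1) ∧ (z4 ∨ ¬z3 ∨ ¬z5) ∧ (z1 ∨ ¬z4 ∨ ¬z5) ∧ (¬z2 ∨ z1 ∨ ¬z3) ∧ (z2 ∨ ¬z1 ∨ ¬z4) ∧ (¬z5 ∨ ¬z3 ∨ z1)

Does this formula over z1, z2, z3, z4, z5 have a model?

Yes

Try z2 = False.
Try z3 = True.
Unit clause (¬z4) forces z4 = False.
Unit clause (z1) forces z1 = True.
Unit clause (¬z5) forces z5 = False.
All clauses are satisfied.
A satisfying assignment: z1=True, z2=False, z3=True, z4=False, z5=False.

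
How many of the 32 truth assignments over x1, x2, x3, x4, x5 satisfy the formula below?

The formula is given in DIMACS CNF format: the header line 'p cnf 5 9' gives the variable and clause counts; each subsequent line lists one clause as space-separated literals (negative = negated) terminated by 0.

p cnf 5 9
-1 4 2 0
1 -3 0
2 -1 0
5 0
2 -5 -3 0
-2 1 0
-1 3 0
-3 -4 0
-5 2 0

There are 2^5 = 32 truth assignments over (x1, x2, x3, x4, x5).
Split on x4. With x4 = True, the clauses containing x4 are satisfied and ¬x4 drops from the rest; 0 of the 2^4 = 16 assignments to the other variables satisfy what remains.
With x4 = False, by the same count on the reduced clause set, 1 assignment works.
(One model: x1=T, x2=T, x3=T, x4=F, x5=T.)
Total: 0 + 1 = 1.

1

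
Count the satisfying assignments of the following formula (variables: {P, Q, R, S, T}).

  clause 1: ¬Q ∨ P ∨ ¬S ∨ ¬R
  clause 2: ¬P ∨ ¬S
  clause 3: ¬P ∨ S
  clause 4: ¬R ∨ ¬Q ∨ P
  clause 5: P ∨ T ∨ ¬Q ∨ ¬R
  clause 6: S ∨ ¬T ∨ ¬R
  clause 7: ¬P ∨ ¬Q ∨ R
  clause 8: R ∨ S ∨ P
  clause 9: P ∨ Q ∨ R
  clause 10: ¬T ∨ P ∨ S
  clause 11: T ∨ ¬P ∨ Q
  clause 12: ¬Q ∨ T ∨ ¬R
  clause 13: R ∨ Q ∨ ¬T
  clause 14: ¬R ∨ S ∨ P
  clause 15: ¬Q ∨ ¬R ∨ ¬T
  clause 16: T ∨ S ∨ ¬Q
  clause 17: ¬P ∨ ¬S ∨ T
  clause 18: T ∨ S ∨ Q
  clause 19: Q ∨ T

3

There are 2^5 = 32 truth assignments over (P, Q, R, S, T).
Split on Q. With Q = True, the clauses containing Q are satisfied and ¬Q drops from the rest; 2 of the 2^4 = 16 assignments to the other variables satisfy what remains.
With Q = False, by the same count on the reduced clause set, 1 assignment works.
(One model: P=F, Q=F, R=T, S=T, T=T.)
Total: 2 + 1 = 3.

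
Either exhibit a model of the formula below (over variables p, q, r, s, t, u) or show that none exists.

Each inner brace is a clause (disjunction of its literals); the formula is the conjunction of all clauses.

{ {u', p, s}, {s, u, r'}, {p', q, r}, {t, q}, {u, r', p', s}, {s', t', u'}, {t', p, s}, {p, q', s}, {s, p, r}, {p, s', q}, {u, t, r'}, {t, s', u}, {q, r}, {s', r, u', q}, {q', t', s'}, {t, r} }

Case t = 1:
Case s = 0:
From the singleton clause (p), p = 1.
Case u = 1:
Case q = 1:
Every clause is now satisfied; r is unconstrained.

p ↦ 1; q ↦ 1; r ↦ 1; s ↦ 0; t ↦ 1; u ↦ 1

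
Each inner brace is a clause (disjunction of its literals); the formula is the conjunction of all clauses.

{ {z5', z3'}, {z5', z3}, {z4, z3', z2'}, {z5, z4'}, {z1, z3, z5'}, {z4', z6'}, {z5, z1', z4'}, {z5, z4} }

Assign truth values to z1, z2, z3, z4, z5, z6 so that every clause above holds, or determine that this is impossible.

UNSATISFIABLE

Branch on z5: set z5 = 0.
From the singleton clause (z4'), z4 = 0.
That conflicts with the unit clause (z4).
Backtrack on z5: now try z5 = 1.
From the singleton clause (z3'), z3 = 0.
That conflicts with the unit clause (z3).
Neither z5 = 1 nor z5 = 0 works.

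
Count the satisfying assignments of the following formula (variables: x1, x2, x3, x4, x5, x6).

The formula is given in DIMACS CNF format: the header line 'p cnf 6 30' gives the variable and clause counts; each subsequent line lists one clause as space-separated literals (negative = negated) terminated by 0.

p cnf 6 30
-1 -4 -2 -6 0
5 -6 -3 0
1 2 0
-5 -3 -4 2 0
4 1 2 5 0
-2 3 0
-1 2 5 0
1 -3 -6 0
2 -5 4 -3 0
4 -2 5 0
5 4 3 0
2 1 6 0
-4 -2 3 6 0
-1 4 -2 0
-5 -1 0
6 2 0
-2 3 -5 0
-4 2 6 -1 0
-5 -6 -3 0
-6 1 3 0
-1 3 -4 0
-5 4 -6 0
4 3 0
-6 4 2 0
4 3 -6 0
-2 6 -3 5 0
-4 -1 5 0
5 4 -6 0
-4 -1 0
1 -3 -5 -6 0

2

There are 2^6 = 64 truth assignments over (x1, x2, x3, x4, x5, x6).
Split on x5. With x5 = True, the clauses containing x5 are satisfied and ¬x5 drops from the rest; 2 of the 2^5 = 32 assignments to the other variables satisfy what remains.
With x5 = False, by the same count on the reduced clause set, 0 assignments work.
Total: 2 + 0 = 2.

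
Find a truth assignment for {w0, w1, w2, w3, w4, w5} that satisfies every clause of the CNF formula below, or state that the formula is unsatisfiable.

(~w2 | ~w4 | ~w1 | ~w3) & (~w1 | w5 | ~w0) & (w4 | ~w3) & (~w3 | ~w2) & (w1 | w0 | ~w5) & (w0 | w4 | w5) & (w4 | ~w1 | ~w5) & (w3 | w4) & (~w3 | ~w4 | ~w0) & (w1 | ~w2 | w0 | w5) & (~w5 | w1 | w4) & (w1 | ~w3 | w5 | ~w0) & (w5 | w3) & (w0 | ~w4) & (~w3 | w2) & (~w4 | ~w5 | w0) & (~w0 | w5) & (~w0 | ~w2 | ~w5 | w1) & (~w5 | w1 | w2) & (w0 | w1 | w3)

Case w4 = 1:
The clause (w0) is unit, so w0 = 1.
The clause (~w3) is unit, so w3 = 0.
The clause (w5) is unit, so w5 = 1.
Case w2 = 0:
The clause (w1) is unit, so w1 = 1.
All clauses are satisfied.

w0 ↦ 1,  w1 ↦ 1,  w2 ↦ 0,  w3 ↦ 0,  w4 ↦ 1,  w5 ↦ 1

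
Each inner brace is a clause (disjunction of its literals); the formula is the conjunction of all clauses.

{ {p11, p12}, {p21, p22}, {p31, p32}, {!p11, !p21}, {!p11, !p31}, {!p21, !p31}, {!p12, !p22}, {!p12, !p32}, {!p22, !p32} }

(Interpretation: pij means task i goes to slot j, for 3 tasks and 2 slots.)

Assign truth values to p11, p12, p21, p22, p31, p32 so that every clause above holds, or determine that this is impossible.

UNSATISFIABLE

Try p11 = true.
Unit clause (!p21) forces p21 = false.
Unit clause (p22) forces p22 = true.
Unit clause (!p31) forces p31 = false.
Unit clause (p32) forces p32 = true.
That conflicts with the unit clause (!p32).
Undo p11 and try p11 = false.
Unit clause (p12) forces p12 = true.
Unit clause (!p22) forces p22 = false.
Unit clause (p21) forces p21 = true.
Unit clause (!p31) forces p31 = false.
Unit clause (p32) forces p32 = true.
That conflicts with the unit clause (!p32).
Neither p11 = true nor p11 = false works.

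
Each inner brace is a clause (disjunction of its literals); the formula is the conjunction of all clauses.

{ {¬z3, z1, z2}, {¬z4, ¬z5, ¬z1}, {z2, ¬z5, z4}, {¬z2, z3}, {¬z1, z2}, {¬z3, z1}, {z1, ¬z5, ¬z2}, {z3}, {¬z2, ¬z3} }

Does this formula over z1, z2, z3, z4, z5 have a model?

The clause (z3) is unit, so z3 = True.
The clause (z1) is unit, so z1 = True.
The clause (z2) is unit, so z2 = True.
That conflicts with the unit clause (¬z2).
No assignment satisfies every clause.

No, unsatisfiable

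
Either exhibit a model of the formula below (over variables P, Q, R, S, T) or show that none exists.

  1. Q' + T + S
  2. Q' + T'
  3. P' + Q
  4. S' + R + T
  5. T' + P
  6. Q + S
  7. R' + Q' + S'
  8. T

UNSATISFIABLE

From the singleton clause (T), T = 1.
From the singleton clause (Q'), Q = 0.
From the singleton clause (P'), P = 0.
But (P) is also a unit clause — contradiction.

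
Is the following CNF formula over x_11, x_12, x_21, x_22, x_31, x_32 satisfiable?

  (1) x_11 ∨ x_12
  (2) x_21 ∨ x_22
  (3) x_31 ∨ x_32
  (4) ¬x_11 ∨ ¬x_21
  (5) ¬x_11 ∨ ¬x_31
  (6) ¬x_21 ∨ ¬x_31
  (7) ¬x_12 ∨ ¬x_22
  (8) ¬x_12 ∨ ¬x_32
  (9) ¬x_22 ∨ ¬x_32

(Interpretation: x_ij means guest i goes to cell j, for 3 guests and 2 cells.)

No, unsatisfiable

Suppose x_11 = True.
(¬x_21) alone gives x_21 = False.
(x_22) alone gives x_22 = True.
(¬x_31) alone gives x_31 = False.
(x_32) alone gives x_32 = True.
That conflicts with the unit clause (¬x_32).
Backtrack on x_11: now try x_11 = False.
(x_12) alone gives x_12 = True.
(¬x_22) alone gives x_22 = False.
(x_21) alone gives x_21 = True.
(¬x_31) alone gives x_31 = False.
(x_32) alone gives x_32 = True.
That conflicts with the unit clause (¬x_32).
Neither x_11 = True nor x_11 = False works.
No assignment satisfies every clause.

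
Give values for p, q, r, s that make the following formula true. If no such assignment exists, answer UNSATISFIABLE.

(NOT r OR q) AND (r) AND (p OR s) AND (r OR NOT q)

p=true,  q=true,  r=true,  s=true

The clause (r) is unit, so r = true.
The clause (q) is unit, so q = true.
Case p = true:
Every clause is now satisfied; s is unconstrained.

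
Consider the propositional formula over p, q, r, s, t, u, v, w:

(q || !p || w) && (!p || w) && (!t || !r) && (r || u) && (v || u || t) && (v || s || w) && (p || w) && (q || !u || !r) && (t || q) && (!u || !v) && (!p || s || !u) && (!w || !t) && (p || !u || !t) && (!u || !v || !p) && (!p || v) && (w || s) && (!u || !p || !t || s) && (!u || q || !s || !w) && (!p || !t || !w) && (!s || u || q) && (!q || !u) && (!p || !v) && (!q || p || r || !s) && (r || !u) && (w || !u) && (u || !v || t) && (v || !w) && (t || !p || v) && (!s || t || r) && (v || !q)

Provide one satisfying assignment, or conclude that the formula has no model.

Case p = false:
From the singleton clause (w), w = true.
From the singleton clause (!t), t = false.
From the singleton clause (q), q = true.
From the singleton clause (!u), u = false.
From the singleton clause (r), r = true.
From the singleton clause (v), v = true.
That conflicts with the unit clause (!v).
So p must be the other value — set p = true.
From the singleton clause (w), w = true.
From the singleton clause (!t), t = false.
From the singleton clause (q), q = true.
From the singleton clause (v), v = true.
That conflicts with the unit clause (!v).
Either choice for p ends in contradiction.

UNSATISFIABLE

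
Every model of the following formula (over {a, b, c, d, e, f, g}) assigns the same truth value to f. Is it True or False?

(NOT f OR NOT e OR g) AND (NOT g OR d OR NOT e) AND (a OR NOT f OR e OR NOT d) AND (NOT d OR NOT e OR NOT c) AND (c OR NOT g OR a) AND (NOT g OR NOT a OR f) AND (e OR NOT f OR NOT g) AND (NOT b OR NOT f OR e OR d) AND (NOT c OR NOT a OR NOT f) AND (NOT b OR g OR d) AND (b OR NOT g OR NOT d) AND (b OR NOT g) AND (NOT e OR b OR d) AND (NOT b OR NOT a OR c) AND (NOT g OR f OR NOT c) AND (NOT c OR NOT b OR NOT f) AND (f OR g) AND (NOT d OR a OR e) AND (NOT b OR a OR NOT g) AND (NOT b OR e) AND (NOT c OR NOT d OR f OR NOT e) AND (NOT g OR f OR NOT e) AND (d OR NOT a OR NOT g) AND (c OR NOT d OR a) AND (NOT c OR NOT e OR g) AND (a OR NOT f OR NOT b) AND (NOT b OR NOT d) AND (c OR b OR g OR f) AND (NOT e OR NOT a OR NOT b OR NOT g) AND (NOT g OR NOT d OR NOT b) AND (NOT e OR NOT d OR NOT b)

Suppose f = false.
The clause (g) is unit, so g = true.
The clause (NOT a) is unit, so a = false.
The clause (c) is unit, so c = true.
Now (NOT c) is unsatisfied and unit — conflict.
So every satisfying assignment has f = True.

True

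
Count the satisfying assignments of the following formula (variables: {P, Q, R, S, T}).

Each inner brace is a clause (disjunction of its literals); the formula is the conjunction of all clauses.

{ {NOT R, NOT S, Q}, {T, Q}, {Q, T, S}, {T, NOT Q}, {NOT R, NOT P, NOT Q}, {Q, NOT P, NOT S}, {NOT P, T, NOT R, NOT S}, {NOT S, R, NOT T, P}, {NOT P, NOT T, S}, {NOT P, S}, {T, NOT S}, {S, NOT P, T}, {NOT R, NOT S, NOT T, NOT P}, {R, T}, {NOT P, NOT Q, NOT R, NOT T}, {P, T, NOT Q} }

6

There are 2^5 = 32 truth assignments over (P, Q, R, S, T).
Split on Q. With Q = true, the clauses containing Q are satisfied and NOT Q drops from the rest; 4 of the 2^4 = 16 assignments to the other variables satisfy what remains.
With Q = false, by the same count on the reduced clause set, 2 assignments work.
Total: 4 + 2 = 6.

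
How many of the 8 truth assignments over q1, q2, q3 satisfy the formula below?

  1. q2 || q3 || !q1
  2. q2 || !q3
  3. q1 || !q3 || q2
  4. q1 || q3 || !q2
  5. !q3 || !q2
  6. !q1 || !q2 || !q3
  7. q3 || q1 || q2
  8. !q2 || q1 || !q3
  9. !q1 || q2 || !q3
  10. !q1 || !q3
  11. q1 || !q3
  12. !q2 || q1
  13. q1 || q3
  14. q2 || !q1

There are 2^3 = 8 truth assignments over (q1, q2, q3).
Split on q3. With q3 = true, the clauses containing q3 are satisfied and !q3 drops from the rest; 0 of the 2^2 = 4 assignments to the other variables satisfy what remains.
With q3 = false, by the same count on the reduced clause set, 1 assignment works.
Total: 0 + 1 = 1.

1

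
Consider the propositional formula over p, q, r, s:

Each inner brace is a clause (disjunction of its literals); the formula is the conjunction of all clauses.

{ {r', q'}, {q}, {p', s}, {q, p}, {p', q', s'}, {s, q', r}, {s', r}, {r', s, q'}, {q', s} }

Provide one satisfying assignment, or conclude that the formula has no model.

UNSATISFIABLE

(q) alone gives q = 1.
(r') alone gives r = 0.
(s) alone gives s = 1.
That conflicts with the unit clause (s').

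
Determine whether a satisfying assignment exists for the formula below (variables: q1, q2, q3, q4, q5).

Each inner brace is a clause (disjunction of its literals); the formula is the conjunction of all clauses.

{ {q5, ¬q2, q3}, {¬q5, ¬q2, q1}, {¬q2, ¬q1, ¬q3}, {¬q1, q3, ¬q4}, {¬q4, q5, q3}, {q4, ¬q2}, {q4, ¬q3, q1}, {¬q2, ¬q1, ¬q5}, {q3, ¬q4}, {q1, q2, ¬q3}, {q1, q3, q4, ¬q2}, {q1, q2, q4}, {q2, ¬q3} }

Satisfiable

Branch on q4: set q4 = False.
(¬q2) alone gives q2 = False.
(q1) alone gives q1 = True.
(¬q3) alone gives q3 = False.
No clause remains; q5 is free.
A satisfying assignment: q1: True; q2: False; q3: False; q4: False; q5: False.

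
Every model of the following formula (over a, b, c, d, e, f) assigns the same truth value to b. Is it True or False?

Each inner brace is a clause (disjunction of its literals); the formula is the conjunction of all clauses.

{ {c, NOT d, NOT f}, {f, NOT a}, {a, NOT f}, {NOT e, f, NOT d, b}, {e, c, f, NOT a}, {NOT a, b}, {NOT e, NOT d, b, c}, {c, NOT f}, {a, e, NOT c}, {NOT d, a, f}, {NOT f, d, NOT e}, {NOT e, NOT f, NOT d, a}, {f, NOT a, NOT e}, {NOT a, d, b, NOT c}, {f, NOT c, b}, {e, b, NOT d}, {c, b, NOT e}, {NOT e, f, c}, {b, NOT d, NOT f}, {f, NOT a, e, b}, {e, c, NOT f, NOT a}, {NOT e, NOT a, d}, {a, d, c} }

True

Suppose b = false.
From the singleton clause (NOT a), a = false.
From the singleton clause (NOT f), f = false.
From the singleton clause (NOT d), d = false.
From the singleton clause (NOT c), c = false.
But (c) is also a unit clause — contradiction.
So every satisfying assignment has b = True.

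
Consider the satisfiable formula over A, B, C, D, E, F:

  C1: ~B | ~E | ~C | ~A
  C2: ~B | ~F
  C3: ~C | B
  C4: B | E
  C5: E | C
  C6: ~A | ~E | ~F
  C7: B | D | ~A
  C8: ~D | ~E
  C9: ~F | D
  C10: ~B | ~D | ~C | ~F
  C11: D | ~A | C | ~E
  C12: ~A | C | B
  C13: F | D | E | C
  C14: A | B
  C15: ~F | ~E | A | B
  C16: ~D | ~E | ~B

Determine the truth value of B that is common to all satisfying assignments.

True

Suppose B = 0.
Unit clause (~C) forces C = 0.
Unit clause (E) forces E = 1.
Unit clause (~D) forces D = 0.
Unit clause (~A) forces A = 0.
Now (A) is unsatisfied and unit — conflict.
So every satisfying assignment has B = True.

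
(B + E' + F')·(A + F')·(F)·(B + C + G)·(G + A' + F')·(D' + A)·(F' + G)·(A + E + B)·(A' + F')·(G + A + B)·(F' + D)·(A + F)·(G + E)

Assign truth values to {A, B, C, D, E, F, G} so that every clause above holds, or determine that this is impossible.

UNSATISFIABLE

Unit clause (F) forces F = 1.
Unit clause (A) forces A = 1.
But (A') is also a unit clause — contradiction.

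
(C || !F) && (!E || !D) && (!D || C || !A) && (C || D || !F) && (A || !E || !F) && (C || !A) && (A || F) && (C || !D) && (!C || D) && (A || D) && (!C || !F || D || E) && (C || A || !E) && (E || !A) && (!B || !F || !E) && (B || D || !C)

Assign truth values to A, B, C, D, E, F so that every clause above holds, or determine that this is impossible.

Branch on C: set C = true.
The clause (D) is unit, so D = true.
The clause (!E) is unit, so E = false.
The clause (!A) is unit, so A = false.
The clause (F) is unit, so F = true.
No clause remains; B is free.

A: false; B: true; C: true; D: true; E: false; F: true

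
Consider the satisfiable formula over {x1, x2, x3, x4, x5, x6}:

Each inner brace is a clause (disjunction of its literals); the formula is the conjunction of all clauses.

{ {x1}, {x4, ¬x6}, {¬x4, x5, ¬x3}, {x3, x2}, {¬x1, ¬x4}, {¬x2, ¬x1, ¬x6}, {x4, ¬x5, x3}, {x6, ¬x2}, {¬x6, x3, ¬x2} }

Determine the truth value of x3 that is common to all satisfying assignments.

Suppose x3 = False.
The clause (x1) is unit, so x1 = True.
The clause (x2) is unit, so x2 = True.
The clause (¬x4) is unit, so x4 = False.
The clause (¬x6) is unit, so x6 = False.
But (x6) is also a unit clause — contradiction.
So every satisfying assignment has x3 = True.

True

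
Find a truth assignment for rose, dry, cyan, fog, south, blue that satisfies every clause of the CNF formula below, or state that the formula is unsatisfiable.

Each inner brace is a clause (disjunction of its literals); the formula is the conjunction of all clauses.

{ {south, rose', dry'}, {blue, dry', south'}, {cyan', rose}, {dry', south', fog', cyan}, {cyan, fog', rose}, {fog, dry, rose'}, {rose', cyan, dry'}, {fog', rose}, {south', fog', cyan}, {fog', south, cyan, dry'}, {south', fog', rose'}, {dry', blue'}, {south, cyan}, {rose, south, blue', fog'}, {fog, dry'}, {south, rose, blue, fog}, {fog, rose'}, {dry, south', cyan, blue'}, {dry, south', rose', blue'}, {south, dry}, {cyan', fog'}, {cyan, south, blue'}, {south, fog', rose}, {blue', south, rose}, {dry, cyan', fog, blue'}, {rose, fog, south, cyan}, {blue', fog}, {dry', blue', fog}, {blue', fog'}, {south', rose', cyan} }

rose: 0, dry: 0, cyan: 0, fog: 0, south: 1, blue: 0

Case cyan = 0:
Unit clause (south) forces south = 1.
Unit clause (fog') forces fog = 0.
Unit clause (dry') forces dry = 0.
Unit clause (rose') forces rose = 0.
Unit clause (blue') forces blue = 0.
Every clause now holds.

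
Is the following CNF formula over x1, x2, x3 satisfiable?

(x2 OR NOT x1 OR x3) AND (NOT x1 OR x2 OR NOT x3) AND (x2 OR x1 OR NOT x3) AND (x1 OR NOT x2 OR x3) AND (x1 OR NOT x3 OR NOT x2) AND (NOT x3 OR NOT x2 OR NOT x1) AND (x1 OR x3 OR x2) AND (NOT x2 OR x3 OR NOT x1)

Try x2 = true.
Try x1 = true.
From the singleton clause (NOT x3), x3 = false.
That conflicts with the unit clause (x3).
Backtrack on x1: now try x1 = false.
From the singleton clause (x3), x3 = true.
That conflicts with the unit clause (NOT x3).
Either choice for x1 ends in contradiction.
Backtrack on x2: now try x2 = false.
Try x1 = false.
From the singleton clause (NOT x3), x3 = false.
That conflicts with the unit clause (x3).
Backtrack on x1: now try x1 = true.
From the singleton clause (x3), x3 = true.
That conflicts with the unit clause (NOT x3).
Either choice for x1 ends in contradiction.
Either choice for x2 ends in contradiction.
No assignment satisfies every clause.

No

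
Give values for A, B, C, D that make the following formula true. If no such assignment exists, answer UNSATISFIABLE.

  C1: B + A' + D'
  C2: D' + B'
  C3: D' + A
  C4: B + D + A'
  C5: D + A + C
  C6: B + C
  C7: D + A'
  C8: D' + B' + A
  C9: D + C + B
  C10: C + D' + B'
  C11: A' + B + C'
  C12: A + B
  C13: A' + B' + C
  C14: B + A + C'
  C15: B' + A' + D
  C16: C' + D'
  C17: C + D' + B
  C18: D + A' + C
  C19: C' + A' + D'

A ↦ 0, B ↦ 1, C ↦ 1, D ↦ 0

Case D = 0:
(A') alone gives A = 0.
(C) alone gives C = 1.
(B) alone gives B = 1.
All clauses are satisfied.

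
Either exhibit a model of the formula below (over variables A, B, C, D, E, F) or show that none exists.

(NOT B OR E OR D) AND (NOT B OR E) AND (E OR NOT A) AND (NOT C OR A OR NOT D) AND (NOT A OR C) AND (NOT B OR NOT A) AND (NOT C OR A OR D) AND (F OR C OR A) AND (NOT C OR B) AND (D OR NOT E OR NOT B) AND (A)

(A) alone gives A = true.
(E) alone gives E = true.
(C) alone gives C = true.
(NOT B) alone gives B = false.
Now (B) is unsatisfied and unit — conflict.

UNSATISFIABLE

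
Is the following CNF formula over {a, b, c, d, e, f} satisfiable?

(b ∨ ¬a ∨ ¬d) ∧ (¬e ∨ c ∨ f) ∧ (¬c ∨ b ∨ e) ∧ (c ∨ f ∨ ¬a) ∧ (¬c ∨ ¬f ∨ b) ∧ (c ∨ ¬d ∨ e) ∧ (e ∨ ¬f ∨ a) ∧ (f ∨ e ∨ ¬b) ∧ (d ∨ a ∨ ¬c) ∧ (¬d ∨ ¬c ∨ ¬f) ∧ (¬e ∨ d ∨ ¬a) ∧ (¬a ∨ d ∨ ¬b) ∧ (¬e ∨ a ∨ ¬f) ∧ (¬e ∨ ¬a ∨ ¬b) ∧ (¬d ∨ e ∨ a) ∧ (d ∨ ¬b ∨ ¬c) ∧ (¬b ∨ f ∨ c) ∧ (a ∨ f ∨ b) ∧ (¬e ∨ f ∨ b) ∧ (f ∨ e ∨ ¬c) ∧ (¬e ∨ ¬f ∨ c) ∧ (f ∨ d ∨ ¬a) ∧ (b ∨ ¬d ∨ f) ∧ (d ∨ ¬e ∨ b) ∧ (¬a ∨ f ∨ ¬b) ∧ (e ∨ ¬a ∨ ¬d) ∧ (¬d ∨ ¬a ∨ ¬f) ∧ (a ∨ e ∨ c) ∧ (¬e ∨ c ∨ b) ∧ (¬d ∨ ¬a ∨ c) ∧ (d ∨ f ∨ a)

Try b = False.
Try a = True.
From the singleton clause (¬d), d = False.
From the singleton clause (¬e), e = False.
From the singleton clause (¬c), c = False.
From the singleton clause (f), f = True.
Every clause now holds.
A satisfying assignment: a ↦ True,  b ↦ False,  c ↦ False,  d ↦ False,  e ↦ False,  f ↦ True.

Satisfiable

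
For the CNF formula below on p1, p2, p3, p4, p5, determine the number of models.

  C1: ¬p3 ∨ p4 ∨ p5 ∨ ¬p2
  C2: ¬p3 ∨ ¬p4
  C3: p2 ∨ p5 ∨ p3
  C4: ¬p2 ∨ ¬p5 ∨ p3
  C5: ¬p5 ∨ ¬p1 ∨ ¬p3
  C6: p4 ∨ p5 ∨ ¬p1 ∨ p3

11

There are 2^5 = 32 truth assignments over (p1, p2, p3, p4, p5).
Split on p4. With p4 = True, the clauses containing p4 are satisfied and ¬p4 drops from the rest; 4 of the 2^4 = 16 assignments to the other variables satisfy what remains.
With p4 = False, by the same count on the reduced clause set, 7 assignments work.
Total: 4 + 7 = 11.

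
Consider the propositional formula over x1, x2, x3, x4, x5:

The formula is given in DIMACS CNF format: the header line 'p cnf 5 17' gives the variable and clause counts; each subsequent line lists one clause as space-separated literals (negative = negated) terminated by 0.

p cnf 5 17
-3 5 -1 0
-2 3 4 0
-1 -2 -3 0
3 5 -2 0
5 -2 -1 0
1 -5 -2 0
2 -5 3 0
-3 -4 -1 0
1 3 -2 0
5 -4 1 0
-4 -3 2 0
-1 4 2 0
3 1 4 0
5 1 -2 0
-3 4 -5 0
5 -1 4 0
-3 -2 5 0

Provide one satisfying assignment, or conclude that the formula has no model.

x1 ↦ False, x2 ↦ False, x3 ↦ True, x4 ↦ False, x5 ↦ False

Try x3 = True.
Try x5 = False.
The clause (¬x1) is unit, so x1 = False.
The clause (¬x4) is unit, so x4 = False.
The clause (¬x2) is unit, so x2 = False.
All clauses are satisfied.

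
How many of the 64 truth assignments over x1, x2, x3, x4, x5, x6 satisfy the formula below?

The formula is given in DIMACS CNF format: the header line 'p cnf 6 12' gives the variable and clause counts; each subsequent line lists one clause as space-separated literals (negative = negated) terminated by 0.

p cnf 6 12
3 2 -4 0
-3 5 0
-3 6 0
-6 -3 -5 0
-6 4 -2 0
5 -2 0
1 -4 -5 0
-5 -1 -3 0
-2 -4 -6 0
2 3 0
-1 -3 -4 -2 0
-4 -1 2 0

3

There are 2^6 = 64 truth assignments over (x1, x2, x3, x4, x5, x6).
Split on x1. With x1 = True, the clauses containing x1 are satisfied and ¬x1 drops from the rest; 2 of the 2^5 = 32 assignments to the other variables satisfy what remains.
With x1 = False, by the same count on the reduced clause set, 1 assignment works.
(One model: x1=F, x2=T, x3=F, x4=F, x5=T, x6=F.)
Total: 2 + 1 = 3.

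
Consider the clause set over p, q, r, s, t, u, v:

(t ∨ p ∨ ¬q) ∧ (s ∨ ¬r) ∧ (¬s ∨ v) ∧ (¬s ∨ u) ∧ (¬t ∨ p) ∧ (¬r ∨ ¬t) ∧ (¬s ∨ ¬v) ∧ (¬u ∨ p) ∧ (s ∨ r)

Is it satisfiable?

No, unsatisfiable

Branch on s: set s = True.
The clause (v) is unit, so v = True.
Now (¬v) is unsatisfied and unit — conflict.
That branch fails; take s = False instead.
The clause (¬r) is unit, so r = False.
Now (r) is unsatisfied and unit — conflict.
Either choice for s ends in contradiction.
No assignment satisfies every clause.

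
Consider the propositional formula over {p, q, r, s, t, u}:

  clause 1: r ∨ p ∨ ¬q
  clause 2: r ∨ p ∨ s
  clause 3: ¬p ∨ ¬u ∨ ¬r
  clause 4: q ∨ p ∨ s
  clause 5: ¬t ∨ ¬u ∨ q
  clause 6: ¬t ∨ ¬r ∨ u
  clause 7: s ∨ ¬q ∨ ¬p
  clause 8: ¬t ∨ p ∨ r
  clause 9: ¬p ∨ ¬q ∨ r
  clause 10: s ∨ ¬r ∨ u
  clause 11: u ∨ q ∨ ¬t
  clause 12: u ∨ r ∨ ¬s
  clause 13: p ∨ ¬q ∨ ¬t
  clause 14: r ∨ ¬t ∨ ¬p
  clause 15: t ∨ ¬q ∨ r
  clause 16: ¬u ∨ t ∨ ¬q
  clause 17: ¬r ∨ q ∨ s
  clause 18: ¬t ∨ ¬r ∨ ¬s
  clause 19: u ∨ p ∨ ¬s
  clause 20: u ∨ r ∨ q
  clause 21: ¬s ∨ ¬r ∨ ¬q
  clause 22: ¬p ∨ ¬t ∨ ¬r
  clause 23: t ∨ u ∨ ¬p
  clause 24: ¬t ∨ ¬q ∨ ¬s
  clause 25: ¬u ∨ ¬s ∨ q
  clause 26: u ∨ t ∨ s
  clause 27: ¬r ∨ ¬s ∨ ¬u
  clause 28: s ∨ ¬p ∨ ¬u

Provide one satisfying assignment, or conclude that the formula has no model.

UNSATISFIABLE

Case r = True:
Case p = False:
Case q = True:
The clause (¬t) is unit, so t = False.
The clause (¬u) is unit, so u = False.
The clause (s) is unit, so s = True.
But (¬s) is also a unit clause — contradiction.
Backtrack on q: now try q = False.
The clause (s) is unit, so s = True.
The clause (¬t) is unit, so t = False.
The clause (u) is unit, so u = True.
But (¬u) is also a unit clause — contradiction.
Both values of q lead to a conflict.
Backtrack on p: now try p = True.
The clause (¬u) is unit, so u = False.
The clause (¬t) is unit, so t = False.
But (t) is also a unit clause — contradiction.
Both values of p lead to a conflict.
Backtrack on r: now try r = False.
Case p = True:
The clause (¬q) is unit, so q = False.
The clause (¬t) is unit, so t = False.
The clause (u) is unit, so u = True.
The clause (¬s) is unit, so s = False.
But (s) is also a unit clause — contradiction.
Backtrack on p: now try p = False.
The clause (¬q) is unit, so q = False.
The clause (s) is unit, so s = True.
The clause (¬t) is unit, so t = False.
The clause (u) is unit, so u = True.
But (¬u) is also a unit clause — contradiction.
Both values of p lead to a conflict.
Both values of r lead to a conflict.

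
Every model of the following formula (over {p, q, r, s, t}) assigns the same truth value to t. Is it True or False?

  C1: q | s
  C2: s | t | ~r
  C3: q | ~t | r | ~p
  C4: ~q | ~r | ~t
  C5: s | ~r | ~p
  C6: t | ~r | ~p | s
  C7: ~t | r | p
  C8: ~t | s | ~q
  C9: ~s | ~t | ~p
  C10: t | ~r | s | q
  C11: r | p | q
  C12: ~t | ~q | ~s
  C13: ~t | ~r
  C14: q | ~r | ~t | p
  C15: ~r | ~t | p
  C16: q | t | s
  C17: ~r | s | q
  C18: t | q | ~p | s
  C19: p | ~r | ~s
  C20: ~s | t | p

Suppose t = 1.
(~r) alone gives r = 0.
(p) alone gives p = 1.
(q) alone gives q = 1.
(s) alone gives s = 1.
Now (~s) is unsatisfied and unit — conflict.
So every satisfying assignment has t = False.

False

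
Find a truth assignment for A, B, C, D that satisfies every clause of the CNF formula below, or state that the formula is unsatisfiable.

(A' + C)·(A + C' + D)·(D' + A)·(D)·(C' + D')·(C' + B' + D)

UNSATISFIABLE

(D) alone gives D = 1.
(A) alone gives A = 1.
(C) alone gives C = 1.
That conflicts with the unit clause (C').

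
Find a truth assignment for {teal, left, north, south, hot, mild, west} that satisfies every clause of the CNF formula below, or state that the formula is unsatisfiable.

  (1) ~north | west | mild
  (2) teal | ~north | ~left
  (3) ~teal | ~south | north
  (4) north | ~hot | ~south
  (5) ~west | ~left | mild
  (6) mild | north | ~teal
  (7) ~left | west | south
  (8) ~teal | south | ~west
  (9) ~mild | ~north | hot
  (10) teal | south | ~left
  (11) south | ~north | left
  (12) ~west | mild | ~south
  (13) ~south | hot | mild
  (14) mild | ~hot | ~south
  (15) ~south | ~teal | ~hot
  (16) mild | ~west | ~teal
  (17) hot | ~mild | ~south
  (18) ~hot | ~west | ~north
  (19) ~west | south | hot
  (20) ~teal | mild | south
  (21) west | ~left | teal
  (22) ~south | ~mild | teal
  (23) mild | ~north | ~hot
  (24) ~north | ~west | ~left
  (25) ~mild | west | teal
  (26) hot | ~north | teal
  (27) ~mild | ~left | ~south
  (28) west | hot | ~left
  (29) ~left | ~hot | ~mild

Branch on north: set north = 0.
Branch on teal: set teal = 0.
Branch on hot: set hot = 1.
From the singleton clause (~south), south = 0.
From the singleton clause (~left), left = 0.
Branch on mild: set mild = 0.
All clauses hold; west can take either value.

teal=0; left=0; north=0; south=0; hot=1; mild=0; west=1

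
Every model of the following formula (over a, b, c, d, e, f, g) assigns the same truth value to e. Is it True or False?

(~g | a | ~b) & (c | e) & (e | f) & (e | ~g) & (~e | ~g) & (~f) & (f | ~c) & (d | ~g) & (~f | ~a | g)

True

Suppose e = 0.
(c) alone gives c = 1.
(f) alone gives f = 1.
That conflicts with the unit clause (~f).
So every satisfying assignment has e = True.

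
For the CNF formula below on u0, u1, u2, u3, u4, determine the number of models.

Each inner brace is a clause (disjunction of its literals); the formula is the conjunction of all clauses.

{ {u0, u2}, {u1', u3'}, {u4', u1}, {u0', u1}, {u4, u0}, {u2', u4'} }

3

There are 2^5 = 32 truth assignments over (u0, u1, u2, u3, u4).
Split on u4. With u4 = 1, the clauses containing u4 are satisfied and u4' drops from the rest; 1 of the 2^4 = 16 assignments to the other variables satisfy what remains.
With u4 = 0, by the same count on the reduced clause set, 2 assignments work.
Total: 1 + 2 = 3.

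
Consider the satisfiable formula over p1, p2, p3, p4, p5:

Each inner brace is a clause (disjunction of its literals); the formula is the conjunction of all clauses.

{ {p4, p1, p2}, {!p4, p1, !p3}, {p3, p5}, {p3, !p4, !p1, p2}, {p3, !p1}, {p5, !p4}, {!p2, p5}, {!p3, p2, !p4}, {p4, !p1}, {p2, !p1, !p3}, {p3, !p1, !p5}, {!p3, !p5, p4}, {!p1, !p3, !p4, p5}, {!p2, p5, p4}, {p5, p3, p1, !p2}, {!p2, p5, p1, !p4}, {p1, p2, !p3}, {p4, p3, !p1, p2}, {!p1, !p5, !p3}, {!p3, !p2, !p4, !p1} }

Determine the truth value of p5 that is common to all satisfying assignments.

True

Suppose p5 = false.
(p3) alone gives p3 = true.
(!p4) alone gives p4 = false.
(!p2) alone gives p2 = false.
(p1) alone gives p1 = true.
That conflicts with the unit clause (!p1).
So every satisfying assignment has p5 = True.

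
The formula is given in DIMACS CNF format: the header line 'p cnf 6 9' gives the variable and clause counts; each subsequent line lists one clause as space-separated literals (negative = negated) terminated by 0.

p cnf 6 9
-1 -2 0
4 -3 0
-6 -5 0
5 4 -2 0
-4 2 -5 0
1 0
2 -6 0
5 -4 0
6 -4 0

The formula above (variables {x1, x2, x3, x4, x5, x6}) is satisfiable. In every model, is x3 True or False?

Suppose x3 = True.
The clause (x4) is unit, so x4 = True.
The clause (x1) is unit, so x1 = True.
The clause (¬x2) is unit, so x2 = False.
The clause (¬x5) is unit, so x5 = False.
That conflicts with the unit clause (x5).
So every satisfying assignment has x3 = False.

False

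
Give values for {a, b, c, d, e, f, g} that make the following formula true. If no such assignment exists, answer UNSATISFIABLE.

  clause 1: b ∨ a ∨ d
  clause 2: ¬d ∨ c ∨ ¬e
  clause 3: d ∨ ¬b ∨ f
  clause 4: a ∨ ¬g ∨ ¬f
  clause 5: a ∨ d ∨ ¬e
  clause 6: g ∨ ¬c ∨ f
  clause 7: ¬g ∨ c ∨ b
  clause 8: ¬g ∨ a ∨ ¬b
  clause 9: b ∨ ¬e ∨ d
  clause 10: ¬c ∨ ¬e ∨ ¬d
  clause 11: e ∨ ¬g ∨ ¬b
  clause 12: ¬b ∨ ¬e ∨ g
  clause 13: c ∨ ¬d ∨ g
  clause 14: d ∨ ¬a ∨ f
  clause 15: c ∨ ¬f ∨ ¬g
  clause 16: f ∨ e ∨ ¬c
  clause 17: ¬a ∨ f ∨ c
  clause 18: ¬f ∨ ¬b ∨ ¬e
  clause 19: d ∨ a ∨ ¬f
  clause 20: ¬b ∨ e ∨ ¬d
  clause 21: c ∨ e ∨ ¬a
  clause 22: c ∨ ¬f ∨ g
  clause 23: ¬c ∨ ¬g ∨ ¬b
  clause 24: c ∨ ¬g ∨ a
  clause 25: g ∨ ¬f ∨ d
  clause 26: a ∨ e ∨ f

Suppose b = False.
Suppose a = True.
Suppose g = True.
(c) alone gives c = True.
Suppose e = False.
(f) alone gives f = True.
Every clause is now satisfied; d is unconstrained.

a: True, b: False, c: True, d: True, e: False, f: True, g: True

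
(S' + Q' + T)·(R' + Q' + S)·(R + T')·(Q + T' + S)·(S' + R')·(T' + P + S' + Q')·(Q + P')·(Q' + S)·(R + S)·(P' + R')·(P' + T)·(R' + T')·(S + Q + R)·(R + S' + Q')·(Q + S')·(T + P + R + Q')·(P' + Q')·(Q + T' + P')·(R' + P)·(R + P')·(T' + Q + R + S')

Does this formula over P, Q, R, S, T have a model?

Unsatisfiable

Suppose R = 1.
Unit clause (S') forces S = 0.
Unit clause (Q') forces Q = 0.
Unit clause (T') forces T = 0.
Unit clause (P') forces P = 0.
That conflicts with the unit clause (P).
Backtrack on R: now try R = 0.
Unit clause (T') forces T = 0.
Unit clause (S) forces S = 1.
Unit clause (Q') forces Q = 0.
That conflicts with the unit clause (Q).
Both values of R lead to a conflict.
No assignment satisfies every clause.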